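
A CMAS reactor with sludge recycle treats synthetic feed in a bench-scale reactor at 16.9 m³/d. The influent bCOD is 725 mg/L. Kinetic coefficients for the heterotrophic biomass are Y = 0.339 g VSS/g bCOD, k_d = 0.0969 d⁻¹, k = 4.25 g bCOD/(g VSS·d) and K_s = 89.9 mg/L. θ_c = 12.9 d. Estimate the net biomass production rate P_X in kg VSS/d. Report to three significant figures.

P_X ≈ 1.81 kg VSS/d

Effluent substrate depends only on kinetics and SRT: S = K_s(1 + k_d θ_c) / [θ_c(Yk − k_d) − 1] = 89.9 × (1 + 0.0969 × 12.9) / [12.9 × (0.339 × 4.25 − 0.0969) − 1] = 202.3 / 16.34 = 12.38 mg/L.
Y_obs = Y / (1 + k_d θ_c) = 0.339 / (1 + 0.0969 × 12.9) = 0.339 / 2.250 = 0.1507.
ΔS = 725 − 12.4 = 712.6 mg/L, so the substrate removal rate is 16.9 × 712.6/1000 = 12.04 kg bCOD/d.
P_X = Y_obs · Q(S₀ − S) = 0.1507 × 12.04 = 1.814 kg VSS/d.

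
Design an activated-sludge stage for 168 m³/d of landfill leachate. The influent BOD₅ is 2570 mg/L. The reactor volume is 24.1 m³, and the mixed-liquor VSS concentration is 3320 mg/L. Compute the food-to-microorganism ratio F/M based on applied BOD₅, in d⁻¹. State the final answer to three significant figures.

Food-to-microorganism ratio F/M = Q S₀ / (V X) = 168 × 2570 / (24.10 × 3320) = 5.396 d⁻¹.

F/M ≈ 5.40 d⁻¹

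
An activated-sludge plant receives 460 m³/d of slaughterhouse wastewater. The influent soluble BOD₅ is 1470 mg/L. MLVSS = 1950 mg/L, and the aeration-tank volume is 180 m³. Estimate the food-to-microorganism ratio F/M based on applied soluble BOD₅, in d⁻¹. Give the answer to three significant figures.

F/M ≈ 1.93 d⁻¹

Food-to-microorganism ratio F/M = Q S₀ / (V X) = 460 × 1470 / (180.0 × 1950) = 1.926 d⁻¹.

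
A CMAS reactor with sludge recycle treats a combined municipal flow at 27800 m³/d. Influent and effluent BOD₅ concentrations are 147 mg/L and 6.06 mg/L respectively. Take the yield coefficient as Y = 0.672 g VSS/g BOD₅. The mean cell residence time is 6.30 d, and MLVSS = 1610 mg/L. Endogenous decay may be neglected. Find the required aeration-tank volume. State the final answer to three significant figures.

With k_d = 0 the design equation reduces to V = Y Q (S₀−S) θ_c / X = 0.672 × 27800 × (147 − 6.06) × 6.30 / 1610 = 10303 m³.

V ≈ 10300 m³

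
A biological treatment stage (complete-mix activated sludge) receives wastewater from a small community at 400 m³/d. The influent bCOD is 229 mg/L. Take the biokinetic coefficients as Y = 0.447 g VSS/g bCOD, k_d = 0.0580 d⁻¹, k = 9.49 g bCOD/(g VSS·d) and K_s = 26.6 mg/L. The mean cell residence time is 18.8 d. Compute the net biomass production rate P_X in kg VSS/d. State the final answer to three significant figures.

P_X ≈ 19.5 kg VSS/d

Effluent substrate depends only on kinetics and SRT: S = K_s(1 + k_d θ_c) / [θ_c(Yk − k_d) − 1] = 26.6 × (1 + 0.0580 × 18.8) / [18.8 × (0.447 × 9.49 − 0.0580) − 1] = 55.60 / 77.66 = 0.7160 mg/L.
The observed yield is Y_obs = Y/(1 + k_d·θ_c) = 0.447 / (1 + 0.0580 × 18.8) = 0.447 / 2.090 = 0.2138 g VSS per g bCOD removed.
Substrate removed = Q·(S₀ − S) = 400 m³/d × (229 − 0.716) g/m³ = 9.13×10^4 g/d = 91.31 kg/d.
Net biomass production P_X = Y_obs × Q·(S₀ − S) = 0.2138 × 91.31 = 19.53 kg VSS/d.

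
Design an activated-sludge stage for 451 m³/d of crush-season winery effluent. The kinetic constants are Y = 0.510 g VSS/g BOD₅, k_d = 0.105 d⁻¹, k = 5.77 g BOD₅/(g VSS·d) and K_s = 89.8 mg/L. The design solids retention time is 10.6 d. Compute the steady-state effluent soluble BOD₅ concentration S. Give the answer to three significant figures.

Effluent substrate depends only on kinetics and SRT: S = K_s(1 + k_d θ_c) / [θ_c(Yk − k_d) − 1] = 89.8 × (1 + 0.105 × 10.6) / [10.6 × (0.510 × 5.77 − 0.105) − 1] = 189.7 / 29.08 = 6.525 mg/L.

S ≈ 6.53 mg/L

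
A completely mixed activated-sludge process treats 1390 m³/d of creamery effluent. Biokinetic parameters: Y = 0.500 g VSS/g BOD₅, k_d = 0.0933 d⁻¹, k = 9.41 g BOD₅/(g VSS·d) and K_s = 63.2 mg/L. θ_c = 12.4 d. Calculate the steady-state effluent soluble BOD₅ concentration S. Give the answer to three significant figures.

S ≈ 2.43 mg/L

From the Monod/SRT balance for a CMAS, S = K_s·(1+k_d θ_c)/[θ_c·(Y k − k_d) − 1] = 63.2 × (1 + 0.0933 × 12.4) / [12.4 × (0.500 × 9.41 − 0.0933) − 1] = 136.3 / 56.19 = 2.426 mg/L.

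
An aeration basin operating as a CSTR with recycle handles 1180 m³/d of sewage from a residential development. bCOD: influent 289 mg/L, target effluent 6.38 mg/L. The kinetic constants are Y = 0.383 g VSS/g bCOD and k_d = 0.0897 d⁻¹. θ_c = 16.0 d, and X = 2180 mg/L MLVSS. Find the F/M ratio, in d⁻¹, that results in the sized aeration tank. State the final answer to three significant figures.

From the SRT design equation V = Y Q (S₀−S) θ_c / [X (1 + k_d θ_c)] = 0.383 × 1180 × (289 − 6.38) × 16.0 / [2180 × (1 + 0.0897 × 16.0)] = 2.04×10^6 / 5309 = 385.0 m³.
F/M = Q·S₀ / (V·X) = 1180 × 289 / (385.0 × 2180) = 0.4064 g bCOD·(g VSS·d)⁻¹.

F/M ≈ 0.406 d⁻¹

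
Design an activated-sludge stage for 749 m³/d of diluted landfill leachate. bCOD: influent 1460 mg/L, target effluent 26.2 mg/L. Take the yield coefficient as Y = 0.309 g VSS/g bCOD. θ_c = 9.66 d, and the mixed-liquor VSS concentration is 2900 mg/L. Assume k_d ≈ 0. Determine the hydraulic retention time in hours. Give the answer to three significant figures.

τ ≈ 35.4 h

Biomass mass balance (decay neglected): V·X = Y·Q·(S₀ − S)·θ_c, so V = 0.309 × 749 × (1460 − 26.2) × 9.66 / 2900 = 1105 m³.
Hydraulic retention time τ = V/Q = 1105 / 749 = 1.476 d = 35.42 h.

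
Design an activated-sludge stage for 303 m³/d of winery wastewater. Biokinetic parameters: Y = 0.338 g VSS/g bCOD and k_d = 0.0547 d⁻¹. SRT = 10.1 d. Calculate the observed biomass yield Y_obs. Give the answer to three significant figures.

Correct the yield for decay: Y_obs = Y/(1 + k_d θ_c) = 0.338 / (1 + 0.0547 × 10.1) = 0.338 / 1.552 = 0.2177.

Y_obs ≈ 0.218 g VSS/g bCOD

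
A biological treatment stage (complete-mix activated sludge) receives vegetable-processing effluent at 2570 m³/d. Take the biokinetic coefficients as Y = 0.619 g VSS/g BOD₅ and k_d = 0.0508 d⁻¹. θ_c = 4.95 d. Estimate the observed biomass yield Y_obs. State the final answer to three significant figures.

Y_obs ≈ 0.495 g VSS/g BOD₅

Y_obs = Y / (1 + k_d θ_c) = 0.619 / (1 + 0.0508 × 4.95) = 0.619 / 1.251 = 0.4946.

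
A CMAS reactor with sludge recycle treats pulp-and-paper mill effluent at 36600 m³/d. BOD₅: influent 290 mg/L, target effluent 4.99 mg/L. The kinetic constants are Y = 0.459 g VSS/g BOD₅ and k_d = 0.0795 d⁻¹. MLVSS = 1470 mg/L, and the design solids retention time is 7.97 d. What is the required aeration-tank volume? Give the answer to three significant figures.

From the SRT design equation V = Y Q (S₀−S) θ_c / [X (1 + k_d θ_c)] = 0.459 × 36600 × (290 − 4.99) × 7.97 / [1470 × (1 + 0.0795 × 7.97)] = 3.82×10^7 / 2401 = 15891 m³.

V ≈ 15900 m³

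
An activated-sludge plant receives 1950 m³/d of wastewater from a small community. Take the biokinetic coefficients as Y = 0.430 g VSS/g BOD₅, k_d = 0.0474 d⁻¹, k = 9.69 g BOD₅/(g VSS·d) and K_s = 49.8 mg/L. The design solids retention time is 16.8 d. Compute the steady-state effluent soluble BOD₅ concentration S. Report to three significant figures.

S ≈ 1.31 mg/L

For a completely mixed reactor with recycle the Lawrence–McCarty relation gives S = K_s·(1 + k_d·θ_c) / [θ_c·(Y·k − k_d) − 1] = 49.8 × (1 + 0.0474 × 16.8) / [16.8 × (0.430 × 9.69 − 0.0474) − 1] = 89.46 / 68.20 = 1.312 mg/L.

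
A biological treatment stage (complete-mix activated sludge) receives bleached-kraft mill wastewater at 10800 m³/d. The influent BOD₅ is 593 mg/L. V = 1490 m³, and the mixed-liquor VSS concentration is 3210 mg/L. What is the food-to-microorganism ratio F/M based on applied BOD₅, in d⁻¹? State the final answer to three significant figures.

F/M ≈ 1.34 d⁻¹

F/M = applied load / biomass = Q·S₀/(V·X) = 10800 × 593 / (1490 × 3210) = 1.339 d⁻¹.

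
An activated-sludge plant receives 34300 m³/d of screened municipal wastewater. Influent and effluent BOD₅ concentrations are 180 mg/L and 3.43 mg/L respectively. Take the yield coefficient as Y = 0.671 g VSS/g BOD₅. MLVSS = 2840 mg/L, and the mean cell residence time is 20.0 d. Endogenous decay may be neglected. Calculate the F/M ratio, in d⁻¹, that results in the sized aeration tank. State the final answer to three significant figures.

Biomass mass balance (decay neglected): V·X = Y·Q·(S₀ − S)·θ_c, so V = 0.671 × 34300 × (180 − 3.43) × 20.0 / 2840 = 28618 m³.
F/M = Q·S₀ / (V·X) = 34300 × 180 / (28618 × 2840) = 0.07596 g BOD₅·(g VSS·d)⁻¹.

F/M ≈ 0.0760 d⁻¹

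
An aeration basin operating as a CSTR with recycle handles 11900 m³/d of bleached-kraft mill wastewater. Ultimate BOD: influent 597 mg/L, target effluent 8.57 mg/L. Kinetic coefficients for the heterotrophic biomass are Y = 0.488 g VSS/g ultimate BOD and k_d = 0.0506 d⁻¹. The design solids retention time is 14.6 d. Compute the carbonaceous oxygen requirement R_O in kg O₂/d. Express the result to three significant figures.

Observed yield with endogenous decay: Y_obs = Y / (1 + k_d·θ_c) = 0.488 / (1 + 0.0506 × 14.6) = 0.488 / 1.739 = 0.2807 g VSS/g ultimate BOD.
Q·(S₀ − S) = 11900 × (597 − 8.57) × 10⁻³ = 7002 kg/d removed.
Biomass synthesised: P_X = Y_obs × 7002 = 1965 kg VSS/d.
Carbonaceous O₂ demand = substrate oxidised − cell-mass equivalent = 7002 − 1.42 × 1965 = 4212 kg O₂/d.

R_O ≈ 4210 kg O₂/d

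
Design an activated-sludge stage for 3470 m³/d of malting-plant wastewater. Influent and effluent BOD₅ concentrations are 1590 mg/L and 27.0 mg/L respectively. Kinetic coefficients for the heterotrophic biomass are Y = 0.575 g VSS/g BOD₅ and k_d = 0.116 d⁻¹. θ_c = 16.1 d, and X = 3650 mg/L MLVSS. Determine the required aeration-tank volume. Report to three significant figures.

V ≈ 4800 m³

Steady-state biomass mass balance: V·X·(1 + k_d·θ_c) = Y·Q·(S₀ − S)·θ_c, so V = 0.575 × 3470 × (1590 − 27.0) × 16.1 / [3650 × (1 + 0.116 × 16.1)] = 5.02×10^7 / 10467 = 4797 m³.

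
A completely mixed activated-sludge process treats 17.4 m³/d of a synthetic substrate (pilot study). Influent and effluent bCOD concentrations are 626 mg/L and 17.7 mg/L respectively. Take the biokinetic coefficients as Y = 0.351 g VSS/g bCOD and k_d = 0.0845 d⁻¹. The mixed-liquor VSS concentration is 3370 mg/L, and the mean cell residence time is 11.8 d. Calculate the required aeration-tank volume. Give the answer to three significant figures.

V ≈ 6.51 m³

Rearranging the biomass balance for a CMAS with decay, V = Y·Q·ΔS·θ_c / [X·(1+k_d θ_c)] = 0.351 × 17.4 × (626 − 17.7) × 11.8 / [3370 × (1 + 0.0845 × 11.8)] = 4.38×10^4 / 6730 = 6.514 m³.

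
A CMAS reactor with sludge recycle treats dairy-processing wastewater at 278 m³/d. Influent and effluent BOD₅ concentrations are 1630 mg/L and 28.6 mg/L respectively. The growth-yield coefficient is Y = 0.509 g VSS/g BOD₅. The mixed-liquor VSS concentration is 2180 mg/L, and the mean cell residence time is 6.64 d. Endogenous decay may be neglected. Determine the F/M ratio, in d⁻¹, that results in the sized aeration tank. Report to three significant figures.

Biomass mass balance (decay neglected): V·X = Y·Q·(S₀ − S)·θ_c, so V = 0.509 × 278 × (1630 − 28.6) × 6.64 / 2180 = 690.2 m³.
F/M = Q·S₀ / (V·X) = 278 × 1630 / (690.2 × 2180) = 0.3012 g BOD₅·(g VSS·d)⁻¹.

F/M ≈ 0.301 d⁻¹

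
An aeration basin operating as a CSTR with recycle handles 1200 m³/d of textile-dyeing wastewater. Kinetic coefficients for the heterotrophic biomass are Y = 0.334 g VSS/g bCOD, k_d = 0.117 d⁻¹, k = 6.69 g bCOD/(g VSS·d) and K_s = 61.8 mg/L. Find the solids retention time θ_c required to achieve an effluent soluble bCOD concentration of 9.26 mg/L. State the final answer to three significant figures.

θ_c ≈ 5.74 d

Specific growth rate at S = 9.26 mg/L: μ = YkS/(K_s+S) = 0.334·6.69·9.26/(61.8+9.26) = 0.2912 d⁻¹.
θ_c = 1/(μ − k_d) = 1/(0.2912 − 0.117) = 1/0.1742 = 5.741 d.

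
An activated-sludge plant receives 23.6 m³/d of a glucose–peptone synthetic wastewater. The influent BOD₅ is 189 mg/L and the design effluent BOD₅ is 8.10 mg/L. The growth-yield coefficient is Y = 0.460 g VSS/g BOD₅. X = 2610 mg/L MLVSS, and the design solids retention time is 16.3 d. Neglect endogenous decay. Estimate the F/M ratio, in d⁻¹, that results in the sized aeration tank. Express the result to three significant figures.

With k_d = 0 the design equation reduces to V = Y Q (S₀−S) θ_c / X = 0.460 × 23.6 × (189 − 8.10) × 16.3 / 2610 = 12.26 m³.
F/M = Q·S₀ / (V·X) = 23.6 × 189 / (12.26 × 2610) = 0.1393 g BOD₅·(g VSS·d)⁻¹.

F/M ≈ 0.139 d⁻¹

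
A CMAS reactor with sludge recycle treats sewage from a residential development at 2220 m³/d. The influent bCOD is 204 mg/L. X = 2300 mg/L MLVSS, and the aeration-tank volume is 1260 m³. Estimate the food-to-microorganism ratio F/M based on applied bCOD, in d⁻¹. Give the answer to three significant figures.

F/M ≈ 0.156 d⁻¹

F/M = Q·S₀ / (V·X) = 2220 × 204 / (1260 × 2300) = 0.1563 g bCOD·(g VSS·d)⁻¹.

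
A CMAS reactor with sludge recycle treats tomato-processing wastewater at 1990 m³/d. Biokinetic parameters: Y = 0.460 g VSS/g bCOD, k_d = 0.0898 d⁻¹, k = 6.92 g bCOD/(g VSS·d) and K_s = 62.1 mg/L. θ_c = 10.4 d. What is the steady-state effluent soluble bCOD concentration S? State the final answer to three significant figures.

S ≈ 3.85 mg/L

From the Monod/SRT balance for a CMAS, S = K_s·(1+k_d θ_c)/[θ_c·(Y k − k_d) − 1] = 62.1 × (1 + 0.0898 × 10.4) / [10.4 × (0.460 × 6.92 − 0.0898) − 1] = 120.1 / 31.17 = 3.853 mg/L.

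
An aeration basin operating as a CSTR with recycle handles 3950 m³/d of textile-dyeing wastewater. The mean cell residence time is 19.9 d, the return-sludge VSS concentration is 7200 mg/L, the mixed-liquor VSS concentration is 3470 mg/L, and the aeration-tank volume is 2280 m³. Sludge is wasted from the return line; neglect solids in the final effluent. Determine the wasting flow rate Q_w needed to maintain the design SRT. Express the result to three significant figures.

Q_w ≈ 55.2 m³/d

θ_c = V·X/(Q_w·X_r) when wasting from the recycle, so Q_w = V·X/(θ_c·X_r) = 2280 × 3470 / (19.9 × 7200) = 55.22 m³/d.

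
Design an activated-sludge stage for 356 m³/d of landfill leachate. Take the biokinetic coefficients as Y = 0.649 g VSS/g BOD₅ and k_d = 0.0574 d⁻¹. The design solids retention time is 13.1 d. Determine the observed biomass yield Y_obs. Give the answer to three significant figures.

Y_obs ≈ 0.370 g VSS/g BOD₅

Observed yield with endogenous decay: Y_obs = Y / (1 + k_d·θ_c) = 0.649 / (1 + 0.0574 × 13.1) = 0.649 / 1.752 = 0.3704 g VSS/g BOD₅.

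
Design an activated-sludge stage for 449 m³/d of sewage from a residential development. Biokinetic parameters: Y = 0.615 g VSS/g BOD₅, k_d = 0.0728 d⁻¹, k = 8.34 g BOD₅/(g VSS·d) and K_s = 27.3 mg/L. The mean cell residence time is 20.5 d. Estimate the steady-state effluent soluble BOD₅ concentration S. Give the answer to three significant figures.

For a completely mixed reactor with recycle the Lawrence–McCarty relation gives S = K_s·(1 + k_d·θ_c) / [θ_c·(Y·k − k_d) − 1] = 27.3 × (1 + 0.0728 × 20.5) / [20.5 × (0.615 × 8.34 − 0.0728) − 1] = 68.04 / 102.7 = 0.6628 mg/L.

S ≈ 0.663 mg/L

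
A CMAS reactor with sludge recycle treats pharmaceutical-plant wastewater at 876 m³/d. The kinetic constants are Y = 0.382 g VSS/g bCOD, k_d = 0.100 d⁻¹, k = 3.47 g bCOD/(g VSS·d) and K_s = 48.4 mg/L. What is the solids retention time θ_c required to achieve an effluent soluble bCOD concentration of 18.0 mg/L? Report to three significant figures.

θ_c ≈ 3.86 d

Specific growth rate at S = 18.0 mg/L: μ = YkS/(K_s+S) = 0.382·3.47·18.0/(48.4+18.0) = 0.3593 d⁻¹.
θ_c = 1/(μ − k_d) = 1/(0.3593 − 0.100) = 1/0.2593 = 3.856 d.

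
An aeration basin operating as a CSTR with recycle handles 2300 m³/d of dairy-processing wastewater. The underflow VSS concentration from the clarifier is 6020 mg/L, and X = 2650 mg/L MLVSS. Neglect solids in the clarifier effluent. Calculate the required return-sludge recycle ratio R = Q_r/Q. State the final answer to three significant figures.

R ≈ 0.786

Mass balance around the secondary clarifier (neglecting effluent solids): R = X / (X_r − X) = 2650 / (6020 − 2650) = 0.7864.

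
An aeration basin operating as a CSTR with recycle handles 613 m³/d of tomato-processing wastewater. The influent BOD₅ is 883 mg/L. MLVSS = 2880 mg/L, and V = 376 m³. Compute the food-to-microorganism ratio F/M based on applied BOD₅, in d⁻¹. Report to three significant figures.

F/M ≈ 0.500 d⁻¹

F/M = Q·S₀ / (V·X) = 613 × 883 / (376.0 × 2880) = 0.4999 g BOD₅·(g VSS·d)⁻¹.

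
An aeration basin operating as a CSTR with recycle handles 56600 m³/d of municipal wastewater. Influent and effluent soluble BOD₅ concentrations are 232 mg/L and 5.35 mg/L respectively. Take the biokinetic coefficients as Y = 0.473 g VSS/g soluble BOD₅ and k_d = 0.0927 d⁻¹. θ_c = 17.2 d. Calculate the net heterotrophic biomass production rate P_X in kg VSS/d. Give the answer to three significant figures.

Correct the yield for decay: Y_obs = Y/(1 + k_d θ_c) = 0.473 / (1 + 0.0927 × 17.2) = 0.473 / 2.594 = 0.1823.
Mass of soluble BOD₅ removed per day: Q(S₀ − S) = 56600 × 226.7 g/m³ = 12828 kg/d.
Biomass produced: P_X = Y_obs·Q·ΔS = 0.1823 × 12828 ≈ 2339 kg VSS/d.

P_X ≈ 2340 kg VSS/d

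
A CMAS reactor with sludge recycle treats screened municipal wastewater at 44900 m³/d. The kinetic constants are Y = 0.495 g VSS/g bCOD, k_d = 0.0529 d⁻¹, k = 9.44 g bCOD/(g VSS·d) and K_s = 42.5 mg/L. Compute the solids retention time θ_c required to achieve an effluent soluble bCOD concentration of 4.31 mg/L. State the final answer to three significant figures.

From 1/θ_c = Y·k·S/(K_s + S) − k_d: Y·k·S/(K_s+S) = 0.495 × 9.44 × 4.31 / (42.5 + 4.31) = 0.4302 d⁻¹.
Then 1/θ_c = μ − k_d = 0.4302 − 0.0529 = 0.3773 d⁻¹, giving θ_c = 2.650 d.

θ_c ≈ 2.65 d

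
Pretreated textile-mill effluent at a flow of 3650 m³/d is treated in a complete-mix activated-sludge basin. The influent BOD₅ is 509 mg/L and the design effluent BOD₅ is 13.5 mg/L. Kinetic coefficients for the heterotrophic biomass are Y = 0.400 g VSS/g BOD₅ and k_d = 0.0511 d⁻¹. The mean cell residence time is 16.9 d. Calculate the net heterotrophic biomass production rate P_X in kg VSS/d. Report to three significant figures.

Correct the yield for decay: Y_obs = Y/(1 + k_d θ_c) = 0.400 / (1 + 0.0511 × 16.9) = 0.400 / 1.864 = 0.2146.
Mass of BOD₅ removed per day: Q(S₀ − S) = 3650 × 495.5 g/m³ = 1809 kg/d.
So the net sludge growth is P_X = 0.2146 × 1809 = 388.2 kg VSS/d.

P_X ≈ 388 kg VSS/d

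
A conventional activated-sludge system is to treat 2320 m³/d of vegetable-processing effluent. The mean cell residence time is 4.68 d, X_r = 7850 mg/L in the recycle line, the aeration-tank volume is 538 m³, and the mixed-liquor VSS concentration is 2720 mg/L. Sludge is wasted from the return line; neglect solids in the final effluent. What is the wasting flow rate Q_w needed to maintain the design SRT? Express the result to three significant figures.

Q_w ≈ 39.8 m³/d

Wasting from the return line (neglecting effluent solids): Q_w = V·X / (θ_c·X_r) = 538.0 × 2720 / (4.68 × 7850) = 39.83 m³/d.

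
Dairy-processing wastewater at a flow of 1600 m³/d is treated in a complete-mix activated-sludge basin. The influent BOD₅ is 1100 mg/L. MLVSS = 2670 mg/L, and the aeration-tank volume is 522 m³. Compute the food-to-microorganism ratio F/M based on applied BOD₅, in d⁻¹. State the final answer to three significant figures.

F/M ≈ 1.26 d⁻¹

Food-to-microorganism ratio F/M = Q S₀ / (V X) = 1600 × 1100 / (522.0 × 2670) = 1.263 d⁻¹.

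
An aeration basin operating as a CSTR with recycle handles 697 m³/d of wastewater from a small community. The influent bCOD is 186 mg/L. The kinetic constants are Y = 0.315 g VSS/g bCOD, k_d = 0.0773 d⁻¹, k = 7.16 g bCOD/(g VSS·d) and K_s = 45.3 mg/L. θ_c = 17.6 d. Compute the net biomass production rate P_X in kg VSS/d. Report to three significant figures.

P_X ≈ 17.0 kg VSS/d

From the Monod/SRT balance for a CMAS, S = K_s·(1+k_d θ_c)/[θ_c·(Y k − k_d) − 1] = 45.3 × (1 + 0.0773 × 17.6) / [17.6 × (0.315 × 7.16 − 0.0773) − 1] = 106.9 / 37.33 = 2.864 mg/L.
Correct the yield for decay: Y_obs = Y/(1 + k_d θ_c) = 0.315 / (1 + 0.0773 × 17.6) = 0.315 / 2.360 = 0.1334.
Q·(S₀ − S) = 697 × (186 − 2.86) × 10⁻³ = 127.6 kg/d removed.
So the net sludge growth is P_X = 0.1334 × 127.6 = 17.03 kg VSS/d.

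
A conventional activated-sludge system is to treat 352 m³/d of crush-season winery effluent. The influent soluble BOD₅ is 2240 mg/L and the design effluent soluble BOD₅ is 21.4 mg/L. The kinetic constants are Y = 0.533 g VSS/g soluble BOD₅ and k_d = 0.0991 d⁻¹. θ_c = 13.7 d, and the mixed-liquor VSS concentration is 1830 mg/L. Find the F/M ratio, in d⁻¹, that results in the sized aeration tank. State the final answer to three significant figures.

Steady-state biomass mass balance: V·X·(1 + k_d·θ_c) = Y·Q·(S₀ − S)·θ_c, so V = 0.533 × 352 × (2240 − 21.4) × 13.7 / [1830 × (1 + 0.0991 × 13.7)] = 5.7×10^6 / 4315 = 1322 m³.
F/M = applied load / biomass = Q·S₀/(V·X) = 352 × 2240 / (1322 × 1830) = 0.3260 d⁻¹.

F/M ≈ 0.326 d⁻¹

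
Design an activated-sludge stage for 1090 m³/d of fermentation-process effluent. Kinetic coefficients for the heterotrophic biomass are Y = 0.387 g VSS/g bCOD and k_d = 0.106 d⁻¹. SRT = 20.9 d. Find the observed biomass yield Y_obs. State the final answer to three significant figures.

Y_obs ≈ 0.120 g VSS/g bCOD

Y_obs = Y / (1 + k_d θ_c) = 0.387 / (1 + 0.106 × 20.9) = 0.387 / 3.215 = 0.1204.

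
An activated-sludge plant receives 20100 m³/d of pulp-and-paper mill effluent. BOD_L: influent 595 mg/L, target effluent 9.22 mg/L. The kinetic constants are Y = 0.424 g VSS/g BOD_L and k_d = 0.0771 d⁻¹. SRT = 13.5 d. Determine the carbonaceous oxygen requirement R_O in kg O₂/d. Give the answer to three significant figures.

Y_obs = Y / (1 + k_d θ_c) = 0.424 / (1 + 0.0771 × 13.5) = 0.424 / 2.041 = 0.2078.
Mass of BOD_L removed per day: Q(S₀ − S) = 20100 × 585.8 g/m³ = 11774 kg/d.
P_X = Y_obs·Q·(S₀ − S) = 0.2078 × 11774 = 2446 kg VSS/d.
Carbonaceous O₂ demand = substrate oxidised − cell-mass equivalent = 11774 − 1.42 × 2446 = 8301 kg O₂/d.

R_O ≈ 8300 kg O₂/d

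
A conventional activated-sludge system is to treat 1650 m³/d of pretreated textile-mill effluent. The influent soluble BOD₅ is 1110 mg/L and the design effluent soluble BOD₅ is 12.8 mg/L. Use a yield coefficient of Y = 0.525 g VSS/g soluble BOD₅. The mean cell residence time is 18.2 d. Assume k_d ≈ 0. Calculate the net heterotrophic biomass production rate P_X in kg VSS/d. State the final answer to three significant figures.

P_X ≈ 950 kg VSS/d

Since k_d ≈ 0, Y_obs = Y = 0.525 g VSS/g soluble BOD₅.
Substrate removed = Q·(S₀ − S) = 1650 m³/d × (1110 − 12.8) g/m³ = 1.81×10^6 g/d = 1810 kg/d.
Biomass produced: P_X = Y_obs·Q·ΔS = 0.5250 × 1810 ≈ 950.4 kg VSS/d.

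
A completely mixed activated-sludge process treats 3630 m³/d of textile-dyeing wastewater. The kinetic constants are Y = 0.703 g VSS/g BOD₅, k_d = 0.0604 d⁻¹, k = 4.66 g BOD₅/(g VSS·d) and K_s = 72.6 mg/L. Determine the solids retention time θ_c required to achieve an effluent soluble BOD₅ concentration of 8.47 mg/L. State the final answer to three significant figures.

From 1/θ_c = Y·k·S/(K_s + S) − k_d: Y·k·S/(K_s+S) = 0.703 × 4.66 × 8.47 / (72.6 + 8.47) = 0.3423 d⁻¹.
θ_c = 1/(μ − k_d) = 1/(0.3423 − 0.0604) = 1/0.2819 = 3.548 d.

θ_c ≈ 3.55 d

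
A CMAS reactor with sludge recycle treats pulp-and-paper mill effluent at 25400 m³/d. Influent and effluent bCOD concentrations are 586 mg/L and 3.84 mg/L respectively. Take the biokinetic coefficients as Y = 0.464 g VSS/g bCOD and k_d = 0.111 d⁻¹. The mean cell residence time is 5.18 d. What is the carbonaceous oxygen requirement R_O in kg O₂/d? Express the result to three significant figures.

R_O ≈ 8600 kg O₂/d

The observed yield is Y_obs = Y/(1 + k_d·θ_c) = 0.464 / (1 + 0.111 × 5.18) = 0.464 / 1.575 = 0.2946 g VSS per g bCOD removed.
Q·(S₀ − S) = 25400 × (586 − 3.84) × 10⁻³ = 14787 kg/d removed.
P_X = Y_obs·Q·(S₀ − S) = 0.2946 × 14787 = 4356 kg VSS/d.
R_O = Q·(S₀ − S) − 1.42·P_X = 14787 − 1.42 × 4356 = 8601 kg O₂/d.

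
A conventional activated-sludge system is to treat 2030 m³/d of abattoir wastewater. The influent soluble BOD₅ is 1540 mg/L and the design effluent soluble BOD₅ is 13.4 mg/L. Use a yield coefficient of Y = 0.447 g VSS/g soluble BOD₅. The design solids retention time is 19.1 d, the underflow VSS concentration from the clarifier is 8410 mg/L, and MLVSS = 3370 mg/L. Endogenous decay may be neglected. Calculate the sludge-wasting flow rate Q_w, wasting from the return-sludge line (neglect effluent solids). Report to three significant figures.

V·X = Y·Q·ΔS·θ_c gives V = 0.447 × 2030 × (1540 − 13.4) × 19.1 / 3370 = 7851 m³.
θ_c = V·X/(Q_w·X_r) when wasting from the recycle, so Q_w = V·X/(θ_c·X_r) = 7851 × 3370 / (19.1 × 8410) = 164.7 m³/d.

Q_w ≈ 165 m³/d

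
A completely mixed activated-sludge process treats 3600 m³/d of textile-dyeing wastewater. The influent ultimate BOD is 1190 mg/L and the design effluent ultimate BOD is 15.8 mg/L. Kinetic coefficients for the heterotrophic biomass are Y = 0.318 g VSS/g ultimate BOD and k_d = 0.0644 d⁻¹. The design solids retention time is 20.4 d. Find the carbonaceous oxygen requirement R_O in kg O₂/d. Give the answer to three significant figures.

R_O ≈ 3400 kg O₂/d

The observed yield is Y_obs = Y/(1 + k_d·θ_c) = 0.318 / (1 + 0.0644 × 20.4) = 0.318 / 2.314 = 0.1374 g VSS per g ultimate BOD removed.
Substrate removed = Q·(S₀ − S) = 3600 m³/d × (1190 − 15.8) g/m³ = 4.23×10^6 g/d = 4227 kg/d.
P_X = Y_obs·Q·(S₀ − S) = 0.1374 × 4227 = 581.0 kg VSS/d.
Carbonaceous O₂ demand = substrate oxidised − cell-mass equivalent = 4227 − 1.42 × 581.0 = 3402 kg O₂/d.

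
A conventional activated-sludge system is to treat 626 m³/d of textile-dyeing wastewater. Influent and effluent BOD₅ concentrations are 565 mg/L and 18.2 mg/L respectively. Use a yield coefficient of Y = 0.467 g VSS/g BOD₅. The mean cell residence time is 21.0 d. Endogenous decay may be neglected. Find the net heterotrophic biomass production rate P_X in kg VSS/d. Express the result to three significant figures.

With endogenous decay neglected, the observed yield equals the true yield: Y_obs = Y = 0.467 g VSS/g BOD₅.
Substrate removed = Q·(S₀ − S) = 626 m³/d × (565 − 18.2) g/m³ = 3.42×10^5 g/d = 342.3 kg/d.
Net biomass production P_X = Y_obs × Q·(S₀ − S) = 0.4670 × 342.3 = 159.9 kg VSS/d.

P_X ≈ 160 kg VSS/d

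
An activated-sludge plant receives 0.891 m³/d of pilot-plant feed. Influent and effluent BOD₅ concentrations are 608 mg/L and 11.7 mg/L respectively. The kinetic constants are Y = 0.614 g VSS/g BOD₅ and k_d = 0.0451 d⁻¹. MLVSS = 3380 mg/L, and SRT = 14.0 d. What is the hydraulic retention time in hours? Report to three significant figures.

Rearranging the biomass balance for a CMAS with decay, V = Y·Q·ΔS·θ_c / [X·(1+k_d θ_c)] = 0.614 × 0.891 × (608 − 11.7) × 14.0 / [3380 × (1 + 0.0451 × 14.0)] = 4.57×10^3 / 5514 = 0.8283 m³.
Hydraulic retention time τ = V/Q = 0.8283 / 0.891 = 0.9296 d = 22.31 h.

τ ≈ 22.3 h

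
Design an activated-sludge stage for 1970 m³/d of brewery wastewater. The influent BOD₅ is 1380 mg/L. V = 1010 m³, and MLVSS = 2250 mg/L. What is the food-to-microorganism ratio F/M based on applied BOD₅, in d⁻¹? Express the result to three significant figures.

Food-to-microorganism ratio F/M = Q S₀ / (V X) = 1970 × 1380 / (1010 × 2250) = 1.196 d⁻¹.

F/M ≈ 1.20 d⁻¹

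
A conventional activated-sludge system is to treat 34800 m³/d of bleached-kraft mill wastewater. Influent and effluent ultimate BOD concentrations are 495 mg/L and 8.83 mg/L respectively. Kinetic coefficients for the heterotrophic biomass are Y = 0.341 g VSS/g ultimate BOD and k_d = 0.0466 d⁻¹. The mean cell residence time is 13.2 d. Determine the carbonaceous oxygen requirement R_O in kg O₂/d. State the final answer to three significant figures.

R_O ≈ 11800 kg O₂/d

Observed yield with endogenous decay: Y_obs = Y / (1 + k_d·θ_c) = 0.341 / (1 + 0.0466 × 13.2) = 0.341 / 1.615 = 0.2111 g VSS/g ultimate BOD.
ΔS = 495 − 8.83 = 486.2 mg/L, so the substrate removal rate is 34800 × 486.2/1000 = 16919 kg ultimate BOD/d.
Biomass synthesised: P_X = Y_obs × 16919 = 3572 kg VSS/d.
Carbonaceous O₂ demand = substrate oxidised − cell-mass equivalent = 16919 − 1.42 × 3572 = 11846 kg O₂/d.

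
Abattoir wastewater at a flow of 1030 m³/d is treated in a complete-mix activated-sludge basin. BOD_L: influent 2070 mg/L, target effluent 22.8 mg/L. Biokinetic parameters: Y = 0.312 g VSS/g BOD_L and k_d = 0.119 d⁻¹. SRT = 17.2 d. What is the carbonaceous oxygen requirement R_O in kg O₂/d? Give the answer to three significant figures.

Observed yield with endogenous decay: Y_obs = Y / (1 + k_d·θ_c) = 0.312 / (1 + 0.119 × 17.2) = 0.312 / 3.047 = 0.1024 g VSS/g BOD_L.
Q·(S₀ − S) = 1030 × (2070 − 22.8) × 10⁻³ = 2109 kg/d removed.
P_X = Y_obs·Q·(S₀ − S) = 0.1024 × 2109 = 215.9 kg VSS/d.
Carbonaceous O₂ demand = substrate oxidised − cell-mass equivalent = 2109 − 1.42 × 215.9 = 1802 kg O₂/d.

R_O ≈ 1800 kg O₂/d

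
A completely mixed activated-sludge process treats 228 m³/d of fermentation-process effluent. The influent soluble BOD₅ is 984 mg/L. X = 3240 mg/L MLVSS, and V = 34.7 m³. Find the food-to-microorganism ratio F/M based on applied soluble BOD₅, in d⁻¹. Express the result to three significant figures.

F/M ≈ 2.00 d⁻¹

F/M = Q·S₀ / (V·X) = 228 × 984 / (34.70 × 3240) = 1.996 g soluble BOD₅·(g VSS·d)⁻¹.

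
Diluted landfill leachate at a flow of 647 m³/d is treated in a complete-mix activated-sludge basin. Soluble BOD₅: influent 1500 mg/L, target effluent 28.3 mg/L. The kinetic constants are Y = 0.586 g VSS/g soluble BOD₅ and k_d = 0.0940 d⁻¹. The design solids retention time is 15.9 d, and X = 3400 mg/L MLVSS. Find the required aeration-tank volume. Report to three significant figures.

From the SRT design equation V = Y Q (S₀−S) θ_c / [X (1 + k_d θ_c)] = 0.586 × 647 × (1500 − 28.3) × 15.9 / [3400 × (1 + 0.0940 × 15.9)] = 8.87×10^6 / 8482 = 1046 m³.

V ≈ 1050 m³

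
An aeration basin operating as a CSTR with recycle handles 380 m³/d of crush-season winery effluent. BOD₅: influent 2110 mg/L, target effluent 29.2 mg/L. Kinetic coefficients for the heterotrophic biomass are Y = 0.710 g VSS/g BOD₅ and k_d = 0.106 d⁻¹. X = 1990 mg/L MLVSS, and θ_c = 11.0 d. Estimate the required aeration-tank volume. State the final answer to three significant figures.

Rearranging the biomass balance for a CMAS with decay, V = Y·Q·ΔS·θ_c / [X·(1+k_d θ_c)] = 0.710 × 380 × (2110 − 29.2) × 11.0 / [1990 × (1 + 0.106 × 11.0)] = 6.18×10^6 / 4310 = 1433 m³.

V ≈ 1430 m³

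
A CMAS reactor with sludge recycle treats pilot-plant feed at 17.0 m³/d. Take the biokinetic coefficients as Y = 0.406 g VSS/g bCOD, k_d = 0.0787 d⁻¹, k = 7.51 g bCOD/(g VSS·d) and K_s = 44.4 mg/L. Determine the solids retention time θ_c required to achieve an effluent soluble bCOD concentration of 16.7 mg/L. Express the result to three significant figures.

θ_c ≈ 1.33 d

From 1/θ_c = Y·k·S/(K_s + S) − k_d: Y·k·S/(K_s+S) = 0.406 × 7.51 × 16.7 / (44.4 + 16.7) = 0.8334 d⁻¹.
θ_c = 1/(μ − k_d) = 1/(0.8334 − 0.0787) = 1/0.7547 = 1.325 d.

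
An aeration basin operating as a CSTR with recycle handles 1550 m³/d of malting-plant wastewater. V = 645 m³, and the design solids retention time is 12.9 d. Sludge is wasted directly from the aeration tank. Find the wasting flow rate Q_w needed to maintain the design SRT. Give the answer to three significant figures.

For wasting at MLVSS concentration, Q_w = V/θ_c = 645.0/12.9 = 50.00 m³/d.

Q_w ≈ 50.0 m³/d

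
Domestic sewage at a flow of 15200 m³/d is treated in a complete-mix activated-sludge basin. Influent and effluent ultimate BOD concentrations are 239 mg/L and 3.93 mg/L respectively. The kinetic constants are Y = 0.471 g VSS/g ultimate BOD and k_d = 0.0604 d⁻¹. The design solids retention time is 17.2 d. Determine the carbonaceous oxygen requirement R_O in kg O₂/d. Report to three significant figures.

The observed yield is Y_obs = Y/(1 + k_d·θ_c) = 0.471 / (1 + 0.0604 × 17.2) = 0.471 / 2.039 = 0.2310 g VSS per g ultimate BOD removed.
ΔS = 239 − 3.93 = 235.1 mg/L, so the substrate removal rate is 15200 × 235.1/1000 = 3573 kg ultimate BOD/d.
Biomass synthesised: P_X = Y_obs × 3573 = 825.4 kg VSS/d.
Carbonaceous O₂ demand = substrate oxidised − cell-mass equivalent = 3573 − 1.42 × 825.4 = 2401 kg O₂/d.

R_O ≈ 2400 kg O₂/d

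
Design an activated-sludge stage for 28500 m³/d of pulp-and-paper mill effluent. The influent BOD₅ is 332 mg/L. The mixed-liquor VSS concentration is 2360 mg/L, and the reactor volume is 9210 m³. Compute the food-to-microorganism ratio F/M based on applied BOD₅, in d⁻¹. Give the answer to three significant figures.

F/M ≈ 0.435 d⁻¹

F/M = Q·S₀ / (V·X) = 28500 × 332 / (9210 × 2360) = 0.4353 g BOD₅·(g VSS·d)⁻¹.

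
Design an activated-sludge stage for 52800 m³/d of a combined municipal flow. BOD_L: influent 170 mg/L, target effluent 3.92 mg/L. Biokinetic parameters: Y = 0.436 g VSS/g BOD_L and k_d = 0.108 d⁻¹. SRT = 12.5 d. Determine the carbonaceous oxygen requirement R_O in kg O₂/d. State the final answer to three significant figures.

R_O ≈ 6460 kg O₂/d

The observed yield is Y_obs = Y/(1 + k_d·θ_c) = 0.436 / (1 + 0.108 × 12.5) = 0.436 / 2.350 = 0.1855 g VSS per g BOD_L removed.
Mass of BOD_L removed per day: Q(S₀ − S) = 52800 × 166.1 g/m³ = 8769 kg/d.
Biomass synthesised: P_X = Y_obs × 8769 = 1627 kg VSS/d.
R_O = Q·ΔS − 1.42 P_X = 8769 − 2310 = 6459 kg O₂/d.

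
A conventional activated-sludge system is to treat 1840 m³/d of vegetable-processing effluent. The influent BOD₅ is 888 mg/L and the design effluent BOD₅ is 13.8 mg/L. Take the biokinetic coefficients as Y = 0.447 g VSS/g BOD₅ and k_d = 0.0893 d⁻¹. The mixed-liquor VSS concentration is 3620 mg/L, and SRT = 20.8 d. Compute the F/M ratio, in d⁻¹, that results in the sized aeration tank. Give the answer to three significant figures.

F/M ≈ 0.312 d⁻¹

From the SRT design equation V = Y Q (S₀−S) θ_c / [X (1 + k_d θ_c)] = 0.447 × 1840 × (888 − 13.8) × 20.8 / [3620 × (1 + 0.0893 × 20.8)] = 1.5×10^7 / 10344 = 1446 m³.
F/M = applied load / biomass = Q·S₀/(V·X) = 1840 × 888 / (1446 × 3620) = 0.3122 d⁻¹.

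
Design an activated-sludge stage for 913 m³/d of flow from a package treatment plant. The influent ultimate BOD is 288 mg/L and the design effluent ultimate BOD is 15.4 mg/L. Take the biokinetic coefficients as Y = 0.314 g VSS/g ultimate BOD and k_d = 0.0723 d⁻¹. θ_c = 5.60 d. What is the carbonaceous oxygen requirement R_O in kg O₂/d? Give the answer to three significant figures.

Y_obs = Y / (1 + k_d θ_c) = 0.314 / (1 + 0.0723 × 5.60) = 0.314 / 1.405 = 0.2235.
ΔS = 288 − 15.4 = 272.6 mg/L, so the substrate removal rate is 913 × 272.6/1000 = 248.9 kg ultimate BOD/d.
Net sludge production P_X = 0.2235 × 248.9 = 55.63 kg VSS/d.
R_O = Q·ΔS − 1.42 P_X = 248.9 − 78.99 = 169.9 kg O₂/d.

R_O ≈ 170 kg O₂/d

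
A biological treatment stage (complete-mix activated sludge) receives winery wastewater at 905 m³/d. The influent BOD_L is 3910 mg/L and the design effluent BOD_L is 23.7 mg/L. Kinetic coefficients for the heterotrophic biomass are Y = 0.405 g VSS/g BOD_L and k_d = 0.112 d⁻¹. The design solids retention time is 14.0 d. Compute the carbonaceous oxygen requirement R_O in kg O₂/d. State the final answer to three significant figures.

R_O ≈ 2730 kg O₂/d

The observed yield is Y_obs = Y/(1 + k_d·θ_c) = 0.405 / (1 + 0.112 × 14.0) = 0.405 / 2.568 = 0.1577 g VSS per g BOD_L removed.
Mass of BOD_L removed per day: Q(S₀ − S) = 905 × 3886 g/m³ = 3517 kg/d.
Biomass synthesised: P_X = Y_obs × 3517 = 554.7 kg VSS/d.
Carbonaceous O₂ demand = substrate oxidised − cell-mass equivalent = 3517 − 1.42 × 554.7 = 2729 kg O₂/d.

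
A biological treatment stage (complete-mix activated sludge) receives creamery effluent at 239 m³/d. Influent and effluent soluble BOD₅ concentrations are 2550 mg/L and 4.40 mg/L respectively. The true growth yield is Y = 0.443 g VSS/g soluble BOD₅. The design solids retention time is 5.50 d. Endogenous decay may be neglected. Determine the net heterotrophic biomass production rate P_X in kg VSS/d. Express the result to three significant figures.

P_X ≈ 270 kg VSS/d

Since k_d ≈ 0, Y_obs = Y = 0.443 g VSS/g soluble BOD₅.
Q·(S₀ − S) = 239 × (2550 − 4.40) × 10⁻³ = 608.4 kg/d removed.
Net biomass production P_X = Y_obs × Q·(S₀ − S) = 0.4430 × 608.4 = 269.5 kg VSS/d.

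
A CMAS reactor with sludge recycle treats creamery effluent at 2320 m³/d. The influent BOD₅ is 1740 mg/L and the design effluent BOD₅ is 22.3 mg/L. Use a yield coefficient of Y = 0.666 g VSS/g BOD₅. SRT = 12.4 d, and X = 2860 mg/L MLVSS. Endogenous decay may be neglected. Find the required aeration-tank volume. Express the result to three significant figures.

With k_d = 0 the design equation reduces to V = Y Q (S₀−S) θ_c / X = 0.666 × 2320 × (1740 − 22.3) × 12.4 / 2860 = 11507 m³.

V ≈ 11500 m³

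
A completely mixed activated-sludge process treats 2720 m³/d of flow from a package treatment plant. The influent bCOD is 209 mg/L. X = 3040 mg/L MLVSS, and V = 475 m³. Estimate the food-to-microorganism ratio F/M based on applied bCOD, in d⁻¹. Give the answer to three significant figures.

F/M = Q·S₀ / (V·X) = 2720 × 209 / (475.0 × 3040) = 0.3937 g bCOD·(g VSS·d)⁻¹.

F/M ≈ 0.394 d⁻¹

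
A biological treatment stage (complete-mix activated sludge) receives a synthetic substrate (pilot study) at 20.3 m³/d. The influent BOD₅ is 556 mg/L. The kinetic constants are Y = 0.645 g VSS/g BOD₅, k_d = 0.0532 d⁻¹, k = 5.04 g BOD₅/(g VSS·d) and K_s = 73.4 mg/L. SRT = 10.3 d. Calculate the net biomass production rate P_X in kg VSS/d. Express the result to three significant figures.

For a completely mixed reactor with recycle the Lawrence–McCarty relation gives S = K_s·(1 + k_d·θ_c) / [θ_c·(Y·k − k_d) − 1] = 73.4 × (1 + 0.0532 × 10.3) / [10.3 × (0.645 × 5.04 − 0.0532) − 1] = 113.6 / 31.94 = 3.558 mg/L.
Observed yield with endogenous decay: Y_obs = Y / (1 + k_d·θ_c) = 0.645 / (1 + 0.0532 × 10.3) = 0.645 / 1.548 = 0.4167 g VSS/g BOD₅.
Substrate removed = Q·(S₀ − S) = 20.3 m³/d × (556 − 3.56) g/m³ = 1.12×10^4 g/d = 11.21 kg/d.
P_X = Y_obs · Q(S₀ − S) = 0.4167 × 11.21 = 4.673 kg VSS/d.

P_X ≈ 4.67 kg VSS/d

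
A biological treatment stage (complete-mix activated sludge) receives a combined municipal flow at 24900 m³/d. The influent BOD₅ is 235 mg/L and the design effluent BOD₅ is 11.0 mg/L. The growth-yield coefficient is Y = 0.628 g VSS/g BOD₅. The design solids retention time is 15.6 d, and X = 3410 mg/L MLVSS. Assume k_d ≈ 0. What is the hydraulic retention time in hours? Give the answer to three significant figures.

τ ≈ 15.4 h

Biomass mass balance (decay neglected): V·X = Y·Q·(S₀ − S)·θ_c, so V = 0.628 × 24900 × (235 − 11.0) × 15.6 / 3410 = 16024 m³.
HRT = V/Q = 16024 m³ / 24900 m³·d⁻¹ = 0.6435 d × 24 = 15.45 h.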